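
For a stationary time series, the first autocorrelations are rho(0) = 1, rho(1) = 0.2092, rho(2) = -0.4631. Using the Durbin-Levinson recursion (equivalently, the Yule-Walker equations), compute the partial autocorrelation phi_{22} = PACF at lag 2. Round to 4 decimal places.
\phi_{22} = -0.5301

The PACF at lag k is phi_{kk}, the last component of the solution
to the Yule-Walker system G_k phi = r_k where
  (G_k)_{ij} = rho(|i - j|), (r_k)_i = rho(i), i,j = 1..k.
Equivalently, Durbin-Levinson gives phi_{kk} iteratively:
  phi_{11} = rho(1)
  phi_{kk} = [rho(k) - sum_{j=1..k-1} phi_{k-1,j} rho(k-j)]
            / [1 - sum_{j=1..k-1} phi_{k-1,j} rho(j)],
  phi_{k,j} = phi_{k-1,j} - phi_{kk} phi_{k-1,k-j},  j = 1..k-1.
Step k = 1:
  phi_11 = rho(1) = 0.2092.
Step k = 2:
  phi_22 = [rho(2) - phi_11 rho(1)] / [1 - phi_11 rho(1)] = [-0.4631 - (0.2092)(0.2092)] / [1 - (0.2092)(0.2092)]
         = -0.50686464 / 0.95623536 = -0.5301.
Therefore phi_{22} = -0.5301.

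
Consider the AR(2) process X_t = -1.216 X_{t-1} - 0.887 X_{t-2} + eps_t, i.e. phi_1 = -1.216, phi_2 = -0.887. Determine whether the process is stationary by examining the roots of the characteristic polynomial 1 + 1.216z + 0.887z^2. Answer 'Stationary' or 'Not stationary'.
\text{Stationary}

The AR(p) characteristic polynomial is P(z) = 1 + 1.216z + 0.887z^2.
Stationarity requires all roots to lie outside the unit circle, i.e. |z| > 1 for every root.
Set 1 + (1.216) z + (0.887) z^2 = 0, i.e. a z^2 + b z + c = 0 with a = 0.887, b = 1.216, c = 1.
Discriminant D = b^2 - 4ac = (1.216)^2 - 4*(0.887)*1 = 1.478656 - (3.548) = -2.069344.
D < 0, so the roots are the complex-conjugate pair z = (-b +/- i sqrt(-D)) / (2a) = -0.6855 +/- 0.8109i.
For a conjugate pair |z|^2 = z * conj(z) = (product of roots) = c/a = 1/(0.887) = 1.127396, so |z| = sqrt(1.127396) = 1.0618 for both roots.
Moduli of all roots: 1.0618, 1.0618.
All moduli strictly greater than 1? Yes.
Verdict: Stationary.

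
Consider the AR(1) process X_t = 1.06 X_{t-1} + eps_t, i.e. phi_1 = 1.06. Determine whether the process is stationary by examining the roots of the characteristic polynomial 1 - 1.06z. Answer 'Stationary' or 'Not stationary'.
\text{Not stationary}

The AR(p) characteristic polynomial is P(z) = 1 - 1.06z.
Stationarity requires all roots to lie outside the unit circle, i.e. |z| > 1 for every root.
This is linear in z: 1 + (-1.06) z = 0  =>  z = -1/(-1.06) = 0.943396,  |z| = 0.943396.
Moduli of all roots: 0.9434.
All moduli strictly greater than 1? No.
Verdict: Not stationary.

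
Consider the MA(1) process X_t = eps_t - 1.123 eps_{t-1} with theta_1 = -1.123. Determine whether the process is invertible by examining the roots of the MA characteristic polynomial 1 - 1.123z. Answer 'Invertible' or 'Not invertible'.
\text{Not invertible}

The MA(q) characteristic polynomial is P(z) = 1 - 1.123z.
Invertibility requires all roots to lie outside the unit circle, i.e. |z| > 1 for every root.
This is linear in z: 1 + (-1.123) z = 0  =>  z = -1/(-1.123) = 0.890472,  |z| = 0.890472.
Moduli of all roots: 0.8905.
All moduli strictly greater than 1? No.
Verdict: Not invertible.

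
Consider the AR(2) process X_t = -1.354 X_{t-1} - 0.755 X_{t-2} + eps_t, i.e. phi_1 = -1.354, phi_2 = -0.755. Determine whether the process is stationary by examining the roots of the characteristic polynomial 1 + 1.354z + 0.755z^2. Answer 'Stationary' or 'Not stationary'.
\text{Stationary}

The AR(p) characteristic polynomial is P(z) = 1 + 1.354z + 0.755z^2.
Stationarity requires all roots to lie outside the unit circle, i.e. |z| > 1 for every root.
Set 1 + (1.354) z + (0.755) z^2 = 0, i.e. a z^2 + b z + c = 0 with a = 0.755, b = 1.354, c = 1.
Discriminant D = b^2 - 4ac = (1.354)^2 - 4*(0.755)*1 = 1.833316 - (3.02) = -1.186684.
D < 0, so the roots are the complex-conjugate pair z = (-b +/- i sqrt(-D)) / (2a) = -0.8967 +/- 0.7214i.
For a conjugate pair |z|^2 = z * conj(z) = (product of roots) = c/a = 1/(0.755) = 1.324503, so |z| = sqrt(1.324503) = 1.1509 for both roots.
Moduli of all roots: 1.1509, 1.1509.
All moduli strictly greater than 1? Yes.
Verdict: Stationary.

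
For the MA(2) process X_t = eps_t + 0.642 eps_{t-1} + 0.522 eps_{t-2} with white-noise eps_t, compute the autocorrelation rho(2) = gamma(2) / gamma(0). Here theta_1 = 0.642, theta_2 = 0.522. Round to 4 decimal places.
\rho(2) = 0.3099

For an MA(q) process with theta_0 = 1, the autocovariance is
  gamma(k) = sigma^2 * sum_{i=0..q-k} theta_i * theta_{i+k},
and rho(k) = gamma(k) / gamma(0). Sigma^2 cancels.
  numerator   = (1)*(0.522) = 0.522.
  denominator = (1)^2 + (0.642)^2 + (0.522)^2 = 1.684648.
  rho(2) = 0.522 / 1.684648 = 0.3099.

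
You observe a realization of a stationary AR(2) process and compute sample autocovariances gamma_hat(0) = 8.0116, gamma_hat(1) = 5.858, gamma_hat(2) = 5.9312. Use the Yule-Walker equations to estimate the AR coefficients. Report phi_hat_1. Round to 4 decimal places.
\hat\phi_{1} = 0.4080

The Yule-Walker equations for an AR(p) process read, in matrix form,
  Gamma_p phi = r_p,   with   (Gamma_p)_{ij} = gamma(|i - j|),
                       (r_p)_i = gamma(i),   i,j = 1..p.
Substitute the sample gammas (Toeplitz matrix and right-hand side of size 2):
  Gamma_p = [[8.0116, 5.858], [5.858, 8.0116]]
  r_p     = [5.858, 5.9312]
Written out:
  8.0116 phi_1 + 5.858 phi_2 = 5.858
  5.858 phi_1 + 8.0116 phi_2 = 5.9312
Solve by Cramer's rule:
  det = gamma(0)^2 - gamma(1)^2 = (8.0116)^2 - (5.858)^2 = 64.18573456 - 34.316164 = 29.86957056
  phi_hat_1 = [gamma(1) gamma(0) - gamma(1) gamma(2)] / det = [(5.858)(8.0116) - (5.858)(5.9312)] / 29.86957056 = 12.1869832 / 29.86957056 = 0.408
  phi_hat_2 = [gamma(0) gamma(2) - gamma(1)^2] / det = [(8.0116)(5.9312) - (5.858)^2] / 29.86957056 = 13.20223792 / 29.86957056 = 0.442
So phi_hat = [0.4080, 0.4420].
Therefore phi_hat_1 = 0.4080.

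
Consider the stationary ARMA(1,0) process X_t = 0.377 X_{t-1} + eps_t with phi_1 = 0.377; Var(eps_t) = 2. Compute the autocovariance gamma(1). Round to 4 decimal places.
\gamma(1) = 0.8789

Multiply the model equation by X_{t-k} and take expectations. With theta_0 = psi_0 = 1 and psi_j the MA(infinity) weights, this gives
  gamma(k) - sum_i phi_i gamma(k-i) = c_k,
  c_k = sigma^2 * sum_{j=k..q} theta_j psi_{j-k}   (c_k = 0 for k > q),
using gamma(-m) = gamma(m).
Pure AR (q = 0): c_0 = sigma^2 = 2, c_k = 0 for k >= 1.
Equations for k = 0 and k = 1 (AR order 1):
  gamma(0) = phi_1 gamma(1) + c_0
  gamma(1) = phi_1 gamma(0) + c_1
Substituting the second into the first: gamma(0) (1 - phi_1^2) = c_0 + phi_1 c_1, so
  gamma(0) = c_0 / (1 - phi_1^2) = 2 / (1 - (0.377)^2) = 2 / 0.857871 = 2.331353.
  gamma(1) = phi_1 gamma(0) = (0.377)(2.331353) = 0.87892.
Therefore gamma(1) = 0.8789 (to 4 decimal places).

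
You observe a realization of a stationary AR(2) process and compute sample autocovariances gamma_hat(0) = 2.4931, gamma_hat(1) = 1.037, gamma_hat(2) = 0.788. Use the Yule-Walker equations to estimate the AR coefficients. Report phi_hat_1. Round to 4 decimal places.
\hat\phi_{1} = 0.3440

The Yule-Walker equations for an AR(p) process read, in matrix form,
  Gamma_p phi = r_p,   with   (Gamma_p)_{ij} = gamma(|i - j|),
                       (r_p)_i = gamma(i),   i,j = 1..p.
Substitute the sample gammas (Toeplitz matrix and right-hand side of size 2):
  Gamma_p = [[2.4931, 1.037], [1.037, 2.4931]]
  r_p     = [1.037, 0.788]
Written out:
  2.4931 phi_1 + 1.037 phi_2 = 1.037
  1.037 phi_1 + 2.4931 phi_2 = 0.788
Solve by Cramer's rule:
  det = gamma(0)^2 - gamma(1)^2 = (2.4931)^2 - (1.037)^2 = 6.21554761 - 1.075369 = 5.14017861
  phi_hat_1 = [gamma(1) gamma(0) - gamma(1) gamma(2)] / det = [(1.037)(2.4931) - (1.037)(0.788)] / 5.14017861 = 1.7681887 / 5.14017861 = 0.344
  phi_hat_2 = [gamma(0) gamma(2) - gamma(1)^2] / det = [(2.4931)(0.788) - (1.037)^2] / 5.14017861 = 0.8891938 / 5.14017861 = 0.173
So phi_hat = [0.3440, 0.1730].
Therefore phi_hat_1 = 0.3440.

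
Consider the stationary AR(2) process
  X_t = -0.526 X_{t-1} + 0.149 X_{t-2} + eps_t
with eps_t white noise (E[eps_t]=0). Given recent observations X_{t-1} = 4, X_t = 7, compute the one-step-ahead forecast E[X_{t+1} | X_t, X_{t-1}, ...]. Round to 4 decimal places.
E[X_{t+1} \mid \mathcal F_t] = -3.0860

For an AR(p) model X_t = c + sum_i phi_i X_{t-i} + eps_t, the
one-step-ahead conditional mean is
  E[X_{t+1} | X_t, ...] = c + sum_i phi_i X_{t+1-i}.
Substitute known values:
  E[X_{t+1} | ...] = (-0.526) * (7) + (0.149) * (4)
                   = -3.0860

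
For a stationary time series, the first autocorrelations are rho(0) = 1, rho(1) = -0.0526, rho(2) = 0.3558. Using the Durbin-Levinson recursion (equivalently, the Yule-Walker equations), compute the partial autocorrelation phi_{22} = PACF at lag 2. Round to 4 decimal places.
\phi_{22} = 0.3540

The PACF at lag k is phi_{kk}, the last component of the solution
to the Yule-Walker system G_k phi = r_k where
  (G_k)_{ij} = rho(|i - j|), (r_k)_i = rho(i), i,j = 1..k.
Equivalently, Durbin-Levinson gives phi_{kk} iteratively:
  phi_{11} = rho(1)
  phi_{kk} = [rho(k) - sum_{j=1..k-1} phi_{k-1,j} rho(k-j)]
            / [1 - sum_{j=1..k-1} phi_{k-1,j} rho(j)],
  phi_{k,j} = phi_{k-1,j} - phi_{kk} phi_{k-1,k-j},  j = 1..k-1.
Step k = 1:
  phi_11 = rho(1) = -0.0526.
Step k = 2:
  phi_22 = [rho(2) - phi_11 rho(1)] / [1 - phi_11 rho(1)] = [0.3558 - (-0.0526)(-0.0526)] / [1 - (-0.0526)(-0.0526)]
         = 0.35303324 / 0.99723324 = 0.354.
Therefore phi_{22} = 0.3540.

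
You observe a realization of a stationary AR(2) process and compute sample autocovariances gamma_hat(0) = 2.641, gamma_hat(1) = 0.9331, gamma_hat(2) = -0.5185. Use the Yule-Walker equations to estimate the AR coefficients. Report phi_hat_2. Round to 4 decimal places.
\hat\phi_{2} = -0.3670

The Yule-Walker equations for an AR(p) process read, in matrix form,
  Gamma_p phi = r_p,   with   (Gamma_p)_{ij} = gamma(|i - j|),
                       (r_p)_i = gamma(i),   i,j = 1..p.
Substitute the sample gammas (Toeplitz matrix and right-hand side of size 2):
  Gamma_p = [[2.641, 0.9331], [0.9331, 2.641]]
  r_p     = [0.9331, -0.5185]
Written out:
  2.641 phi_1 + 0.9331 phi_2 = 0.9331
  0.9331 phi_1 + 2.641 phi_2 = -0.5185
Solve by Cramer's rule:
  det = gamma(0)^2 - gamma(1)^2 = (2.641)^2 - (0.9331)^2 = 6.974881 - 0.87067561 = 6.10420539
  phi_hat_1 = [gamma(1) gamma(0) - gamma(1) gamma(2)] / det = [(0.9331)(2.641) - (0.9331)(-0.5185)] / 6.10420539 = 2.94812945 / 6.10420539 = 0.483
  phi_hat_2 = [gamma(0) gamma(2) - gamma(1)^2] / det = [(2.641)(-0.5185) - (0.9331)^2] / 6.10420539 = -2.24003411 / 6.10420539 = -0.367
So phi_hat = [0.4830, -0.3670].
Therefore phi_hat_2 = -0.3670.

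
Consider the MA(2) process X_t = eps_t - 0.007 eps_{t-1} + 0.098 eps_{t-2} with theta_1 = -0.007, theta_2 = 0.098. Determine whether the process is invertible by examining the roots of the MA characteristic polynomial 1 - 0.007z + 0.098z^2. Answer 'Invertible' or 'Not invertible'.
\text{Invertible}

The MA(q) characteristic polynomial is P(z) = 1 - 0.007z + 0.098z^2.
Invertibility requires all roots to lie outside the unit circle, i.e. |z| > 1 for every root.
Set 1 + (-0.007) z + (0.098) z^2 = 0, i.e. a z^2 + b z + c = 0 with a = 0.098, b = -0.007, c = 1.
Discriminant D = b^2 - 4ac = (-0.007)^2 - 4*(0.098)*1 = 0.000049 - (0.392) = -0.391951.
D < 0, so the roots are the complex-conjugate pair z = (-b +/- i sqrt(-D)) / (2a) = 0.0357 +/- 3.1942i.
For a conjugate pair |z|^2 = z * conj(z) = (product of roots) = c/a = 1/(0.098) = 10.204082, so |z| = sqrt(10.204082) = 3.1944 for both roots.
Moduli of all roots: 3.1944, 3.1944.
All moduli strictly greater than 1? Yes.
Verdict: Invertible.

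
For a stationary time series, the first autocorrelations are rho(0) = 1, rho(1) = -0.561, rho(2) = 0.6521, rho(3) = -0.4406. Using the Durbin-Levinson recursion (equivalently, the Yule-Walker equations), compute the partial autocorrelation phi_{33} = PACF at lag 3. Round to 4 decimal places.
\phi_{33} = 0.0411

The PACF at lag k is phi_{kk}, the last component of the solution
to the Yule-Walker system G_k phi = r_k where
  (G_k)_{ij} = rho(|i - j|), (r_k)_i = rho(i), i,j = 1..k.
Equivalently, Durbin-Levinson gives phi_{kk} iteratively:
  phi_{11} = rho(1)
  phi_{kk} = [rho(k) - sum_{j=1..k-1} phi_{k-1,j} rho(k-j)]
            / [1 - sum_{j=1..k-1} phi_{k-1,j} rho(j)],
  phi_{k,j} = phi_{k-1,j} - phi_{kk} phi_{k-1,k-j},  j = 1..k-1.
Step k = 1:
  phi_11 = rho(1) = -0.561.
Step k = 2:
  phi_22 = [rho(2) - phi_11 rho(1)] / [1 - phi_11 rho(1)] = [0.6521 - (-0.561)(-0.561)] / [1 - (-0.561)(-0.561)]
         = 0.337379 / 0.685279 = 0.492324.
  Update: phi_21 = phi_11 - phi_22 phi_11 = -0.561 - (0.492324)(-0.561) = -0.284806.
Step k = 3:
  phi_33 = [rho(3) - phi_21 rho(2) - phi_22 rho(1)] / [1 - phi_21 rho(1) - phi_22 rho(2)]
    numerator   = -0.4406 - (-0.284806)(0.6521) - (0.492324)(-0.561) = 0.02131583
    denominator = 1 - (-0.284806)(-0.561) - (0.492324)(0.6521) = 0.51917937
  phi_33 = 0.02131583 / 0.51917937 = 0.0411.
Therefore phi_{33} = 0.0411.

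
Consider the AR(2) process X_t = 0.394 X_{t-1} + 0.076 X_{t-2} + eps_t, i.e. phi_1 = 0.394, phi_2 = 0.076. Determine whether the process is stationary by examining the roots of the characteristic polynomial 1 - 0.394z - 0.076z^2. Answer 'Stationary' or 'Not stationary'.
\text{Stationary}

The AR(p) characteristic polynomial is P(z) = 1 - 0.394z - 0.076z^2.
Stationarity requires all roots to lie outside the unit circle, i.e. |z| > 1 for every root.
Set 1 + (-0.394) z + (-0.076) z^2 = 0, i.e. a z^2 + b z + c = 0 with a = -0.076, b = -0.394, c = 1.
Discriminant D = b^2 - 4ac = (-0.394)^2 - 4*(-0.076)*1 = 0.155236 - (-0.304) = 0.459236.
D >= 0, so the roots are real: z = (-b +/- sqrt(D)) / (2a) = (0.394 +/- 0.67767) / (-0.152).
  z_1 = (0.394 + 0.67767) / (-0.152) = -7.0505,   |z_1| = 7.0505.
  z_2 = (0.394 - 0.67767) / (-0.152) = 1.8662,   |z_2| = 1.8662.
Moduli of all roots: 7.0505, 1.8662.
All moduli strictly greater than 1? Yes.
Verdict: Stationary.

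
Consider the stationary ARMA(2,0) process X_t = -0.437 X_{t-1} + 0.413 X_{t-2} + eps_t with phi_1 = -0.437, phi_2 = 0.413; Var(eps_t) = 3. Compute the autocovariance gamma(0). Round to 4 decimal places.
\gamma(0) = 8.1138

Multiply the model equation by X_{t-k} and take expectations. With theta_0 = psi_0 = 1 and psi_j the MA(infinity) weights, this gives
  gamma(k) - sum_i phi_i gamma(k-i) = c_k,
  c_k = sigma^2 * sum_{j=k..q} theta_j psi_{j-k}   (c_k = 0 for k > q),
using gamma(-m) = gamma(m).
Pure AR (q = 0): c_0 = sigma^2 = 3, c_k = 0 for k >= 1.
Equations for k = 0, 1, 2 (AR order 2, c_2 = 0):
  (E0) gamma(0) = phi_1 gamma(1) + phi_2 gamma(2) + c_0
  (E1) gamma(1) = phi_1 gamma(0) + phi_2 gamma(1) + c_1
  (E2) gamma(2) = phi_1 gamma(1) + phi_2 gamma(0)
From (E1): gamma(1) = A gamma(0) + B with
  A = phi_1 / (1 - phi_2) = -0.437 / 0.587 = -0.744463,   B = c_1 / (1 - phi_2) = 0 / 0.587 = 0.
Insert (E2) into (E0): gamma(0) (1 - phi_2^2) = phi_1 (1 + phi_2) gamma(1) + c_0.
  phi_1 (1 + phi_2) = (-0.437)(1.413) = -0.617481,   1 - phi_2^2 = 0.829431.
Replace gamma(1) by A gamma(0) + B and collect gamma(0):
  gamma(0) [0.829431 - (-0.617481)(-0.744463)] = c_0 = 3
  gamma(0) * 0.369739 = 3
  gamma(0) = 3 / 0.369739 = 8.113831.
Therefore gamma(0) = 8.1138 (to 4 decimal places).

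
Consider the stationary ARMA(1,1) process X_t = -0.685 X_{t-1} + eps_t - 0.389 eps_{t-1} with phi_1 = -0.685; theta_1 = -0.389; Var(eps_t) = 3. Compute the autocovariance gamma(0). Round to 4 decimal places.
\gamma(0) = 9.5196

Multiply the model equation by X_{t-k} and take expectations. With theta_0 = psi_0 = 1 and psi_j the MA(infinity) weights, this gives
  gamma(k) - sum_i phi_i gamma(k-i) = c_k,
  c_k = sigma^2 * sum_{j=k..q} theta_j psi_{j-k}   (c_k = 0 for k > q),
using gamma(-m) = gamma(m).
psi-weights needed (psi_j = theta_j + sum_i phi_i psi_{j-i}):
  psi_1 = theta_1 + phi_1 = -0.389 + (-0.685) = -1.074
Right-hand sides:
  c_0 = sigma^2 (1 + theta_1 psi_1) = 3 * (1 + (-0.389)(-1.074)) = 3 * 1.417786 = 4.253358
  c_1 = sigma^2 theta_1 = 3 * (-0.389) = -1.167
  c_2 = 0
Equations for k = 0 and k = 1 (AR order 1):
  gamma(0) = phi_1 gamma(1) + c_0
  gamma(1) = phi_1 gamma(0) + c_1
Substituting the second into the first: gamma(0) (1 - phi_1^2) = c_0 + phi_1 c_1, so
  gamma(0) = (c_0 + phi_1 c_1) / (1 - phi_1^2) = (4.253358 + (-0.685)(-1.167)) / (1 - (-0.685)^2) = 5.052753 / 0.530775 = 9.519576.
Therefore gamma(0) = 9.5196 (to 4 decimal places).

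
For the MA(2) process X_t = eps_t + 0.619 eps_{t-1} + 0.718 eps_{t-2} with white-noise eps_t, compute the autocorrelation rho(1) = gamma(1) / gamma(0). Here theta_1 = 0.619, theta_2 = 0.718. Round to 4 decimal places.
\rho(1) = 0.5601

For an MA(q) process with theta_0 = 1, the autocovariance is
  gamma(k) = sigma^2 * sum_{i=0..q-k} theta_i * theta_{i+k},
and rho(k) = gamma(k) / gamma(0). Sigma^2 cancels.
  numerator   = (1)*(0.619) + (0.619)*(0.718) = 1.063442.
  denominator = (1)^2 + (0.619)^2 + (0.718)^2 = 1.898685.
  rho(1) = 1.063442 / 1.898685 = 0.5601.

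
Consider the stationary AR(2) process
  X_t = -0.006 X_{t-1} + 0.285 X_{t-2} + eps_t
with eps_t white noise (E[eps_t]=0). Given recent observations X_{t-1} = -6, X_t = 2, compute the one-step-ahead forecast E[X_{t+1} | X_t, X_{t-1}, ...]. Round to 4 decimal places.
E[X_{t+1} \mid \mathcal F_t] = -1.7220

For an AR(p) model X_t = c + sum_i phi_i X_{t-i} + eps_t, the
one-step-ahead conditional mean is
  E[X_{t+1} | X_t, ...] = c + sum_i phi_i X_{t+1-i}.
Substitute known values:
  E[X_{t+1} | ...] = (-0.006) * (2) + (0.285) * (-6)
                   = -1.7220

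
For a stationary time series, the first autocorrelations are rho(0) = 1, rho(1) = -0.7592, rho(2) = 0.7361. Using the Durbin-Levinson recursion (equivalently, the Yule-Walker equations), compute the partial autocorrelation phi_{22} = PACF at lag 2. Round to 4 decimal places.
\phi_{22} = 0.3770

The PACF at lag k is phi_{kk}, the last component of the solution
to the Yule-Walker system G_k phi = r_k where
  (G_k)_{ij} = rho(|i - j|), (r_k)_i = rho(i), i,j = 1..k.
Equivalently, Durbin-Levinson gives phi_{kk} iteratively:
  phi_{11} = rho(1)
  phi_{kk} = [rho(k) - sum_{j=1..k-1} phi_{k-1,j} rho(k-j)]
            / [1 - sum_{j=1..k-1} phi_{k-1,j} rho(j)],
  phi_{k,j} = phi_{k-1,j} - phi_{kk} phi_{k-1,k-j},  j = 1..k-1.
Step k = 1:
  phi_11 = rho(1) = -0.7592.
Step k = 2:
  phi_22 = [rho(2) - phi_11 rho(1)] / [1 - phi_11 rho(1)] = [0.7361 - (-0.7592)(-0.7592)] / [1 - (-0.7592)(-0.7592)]
         = 0.15971536 / 0.42361536 = 0.377.
Therefore phi_{22} = 0.3770.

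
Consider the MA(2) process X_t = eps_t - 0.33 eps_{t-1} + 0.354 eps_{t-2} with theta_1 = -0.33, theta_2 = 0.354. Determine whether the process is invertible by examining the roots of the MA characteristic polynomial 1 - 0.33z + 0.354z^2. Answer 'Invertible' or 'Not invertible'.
\text{Invertible}

The MA(q) characteristic polynomial is P(z) = 1 - 0.33z + 0.354z^2.
Invertibility requires all roots to lie outside the unit circle, i.e. |z| > 1 for every root.
Set 1 + (-0.33) z + (0.354) z^2 = 0, i.e. a z^2 + b z + c = 0 with a = 0.354, b = -0.33, c = 1.
Discriminant D = b^2 - 4ac = (-0.33)^2 - 4*(0.354)*1 = 0.1089 - (1.416) = -1.3071.
D < 0, so the roots are the complex-conjugate pair z = (-b +/- i sqrt(-D)) / (2a) = 0.4661 +/- 1.6148i.
For a conjugate pair |z|^2 = z * conj(z) = (product of roots) = c/a = 1/(0.354) = 2.824859, so |z| = sqrt(2.824859) = 1.6807 for both roots.
Moduli of all roots: 1.6807, 1.6807.
All moduli strictly greater than 1? Yes.
Verdict: Invertible.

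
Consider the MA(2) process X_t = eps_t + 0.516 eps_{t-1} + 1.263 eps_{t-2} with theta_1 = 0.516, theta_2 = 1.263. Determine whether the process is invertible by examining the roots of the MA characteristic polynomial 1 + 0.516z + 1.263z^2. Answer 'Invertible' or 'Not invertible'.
\text{Not invertible}

The MA(q) characteristic polynomial is P(z) = 1 + 0.516z + 1.263z^2.
Invertibility requires all roots to lie outside the unit circle, i.e. |z| > 1 for every root.
Set 1 + (0.516) z + (1.263) z^2 = 0, i.e. a z^2 + b z + c = 0 with a = 1.263, b = 0.516, c = 1.
Discriminant D = b^2 - 4ac = (0.516)^2 - 4*(1.263)*1 = 0.266256 - (5.052) = -4.785744.
D < 0, so the roots are the complex-conjugate pair z = (-b +/- i sqrt(-D)) / (2a) = -0.2043 +/- 0.866i.
For a conjugate pair |z|^2 = z * conj(z) = (product of roots) = c/a = 1/(1.263) = 0.791766, so |z| = sqrt(0.791766) = 0.8898 for both roots.
Moduli of all roots: 0.8898, 0.8898.
All moduli strictly greater than 1? No.
Verdict: Not invertible.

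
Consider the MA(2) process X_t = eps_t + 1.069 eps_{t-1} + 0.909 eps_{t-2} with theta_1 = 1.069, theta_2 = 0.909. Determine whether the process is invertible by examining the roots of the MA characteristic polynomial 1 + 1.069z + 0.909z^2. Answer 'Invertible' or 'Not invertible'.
\text{Invertible}

The MA(q) characteristic polynomial is P(z) = 1 + 1.069z + 0.909z^2.
Invertibility requires all roots to lie outside the unit circle, i.e. |z| > 1 for every root.
Set 1 + (1.069) z + (0.909) z^2 = 0, i.e. a z^2 + b z + c = 0 with a = 0.909, b = 1.069, c = 1.
Discriminant D = b^2 - 4ac = (1.069)^2 - 4*(0.909)*1 = 1.142761 - (3.636) = -2.493239.
D < 0, so the roots are the complex-conjugate pair z = (-b +/- i sqrt(-D)) / (2a) = -0.588 +/- 0.8685i.
For a conjugate pair |z|^2 = z * conj(z) = (product of roots) = c/a = 1/(0.909) = 1.10011, so |z| = sqrt(1.10011) = 1.0489 for both roots.
Moduli of all roots: 1.0489, 1.0489.
All moduli strictly greater than 1? Yes.
Verdict: Invertible.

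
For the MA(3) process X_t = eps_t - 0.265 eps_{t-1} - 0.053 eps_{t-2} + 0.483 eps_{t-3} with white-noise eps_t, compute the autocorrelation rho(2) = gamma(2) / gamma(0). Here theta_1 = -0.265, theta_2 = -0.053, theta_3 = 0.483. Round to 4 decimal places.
\rho(2) = -0.1386

For an MA(q) process with theta_0 = 1, the autocovariance is
  gamma(k) = sigma^2 * sum_{i=0..q-k} theta_i * theta_{i+k},
and rho(k) = gamma(k) / gamma(0). Sigma^2 cancels.
  numerator   = (1)*(-0.053) + (-0.265)*(0.483) = -0.180995.
  denominator = (1)^2 + (-0.265)^2 + (-0.053)^2 + (0.483)^2 = 1.306323.
  rho(2) = -0.180995 / 1.306323 = -0.1386.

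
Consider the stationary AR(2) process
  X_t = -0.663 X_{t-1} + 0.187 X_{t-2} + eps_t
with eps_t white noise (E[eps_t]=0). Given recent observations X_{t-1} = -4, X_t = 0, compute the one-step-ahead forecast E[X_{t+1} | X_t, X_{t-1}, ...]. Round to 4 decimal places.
E[X_{t+1} \mid \mathcal F_t] = -0.7480

For an AR(p) model X_t = c + sum_i phi_i X_{t-i} + eps_t, the
one-step-ahead conditional mean is
  E[X_{t+1} | X_t, ...] = c + sum_i phi_i X_{t+1-i}.
Substitute known values:
  E[X_{t+1} | ...] = (-0.663) * (0) + (0.187) * (-4)
                   = -0.7480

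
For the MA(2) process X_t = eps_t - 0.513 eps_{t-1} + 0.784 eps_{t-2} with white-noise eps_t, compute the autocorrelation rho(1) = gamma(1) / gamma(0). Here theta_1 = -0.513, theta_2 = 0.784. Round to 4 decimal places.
\rho(1) = -0.4874

For an MA(q) process with theta_0 = 1, the autocovariance is
  gamma(k) = sigma^2 * sum_{i=0..q-k} theta_i * theta_{i+k},
and rho(k) = gamma(k) / gamma(0). Sigma^2 cancels.
  numerator   = (1)*(-0.513) + (-0.513)*(0.784) = -0.915192.
  denominator = (1)^2 + (-0.513)^2 + (0.784)^2 = 1.877825.
  rho(1) = -0.915192 / 1.877825 = -0.4874.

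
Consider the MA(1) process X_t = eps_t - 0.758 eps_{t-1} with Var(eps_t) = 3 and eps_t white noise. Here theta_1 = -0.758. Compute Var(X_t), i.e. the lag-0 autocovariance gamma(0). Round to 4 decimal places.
\gamma(0) = 4.7237

For an MA(q) process X_t = eps_t + sum_i theta_i eps_{t-i} with
Var(eps_t) = sigma^2, the variance is
  gamma(0) = sigma^2 * (1 + sum_i theta_i^2).
  sum_i theta_i^2 = (-0.758)^2 = 0.574564.
  gamma(0) = 3 * (1 + 0.574564) = 3 * 1.574564 = 4.723692, which rounds to 4.7237.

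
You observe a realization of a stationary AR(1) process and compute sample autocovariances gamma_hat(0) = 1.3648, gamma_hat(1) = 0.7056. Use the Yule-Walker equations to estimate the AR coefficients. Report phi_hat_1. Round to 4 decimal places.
\hat\phi_{1} = 0.5170

The Yule-Walker equations for an AR(p) process read, in matrix form,
  Gamma_p phi = r_p,   with   (Gamma_p)_{ij} = gamma(|i - j|),
                       (r_p)_i = gamma(i),   i,j = 1..p.
Substitute the sample gammas (Toeplitz matrix and right-hand side of size 1):
  Gamma_p = [[1.3648]]
  r_p     = [0.7056]
With p = 1 this is the single equation gamma(0) phi_1 = gamma(1):
  phi_hat_1 = gamma(1) / gamma(0) = 0.7056 / 1.3648 = 0.5170.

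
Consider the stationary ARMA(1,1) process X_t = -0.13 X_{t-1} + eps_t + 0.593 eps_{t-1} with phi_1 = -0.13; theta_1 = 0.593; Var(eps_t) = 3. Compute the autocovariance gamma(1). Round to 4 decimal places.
\gamma(1) = 1.3040

Multiply the model equation by X_{t-k} and take expectations. With theta_0 = psi_0 = 1 and psi_j the MA(infinity) weights, this gives
  gamma(k) - sum_i phi_i gamma(k-i) = c_k,
  c_k = sigma^2 * sum_{j=k..q} theta_j psi_{j-k}   (c_k = 0 for k > q),
using gamma(-m) = gamma(m).
psi-weights needed (psi_j = theta_j + sum_i phi_i psi_{j-i}):
  psi_1 = theta_1 + phi_1 = 0.593 + (-0.13) = 0.463
Right-hand sides:
  c_0 = sigma^2 (1 + theta_1 psi_1) = 3 * (1 + (0.593)(0.463)) = 3 * 1.274559 = 3.823677
  c_1 = sigma^2 theta_1 = 3 * (0.593) = 1.779
  c_2 = 0
Equations for k = 0 and k = 1 (AR order 1):
  gamma(0) = phi_1 gamma(1) + c_0
  gamma(1) = phi_1 gamma(0) + c_1
Substituting the second into the first: gamma(0) (1 - phi_1^2) = c_0 + phi_1 c_1, so
  gamma(0) = (c_0 + phi_1 c_1) / (1 - phi_1^2) = (3.823677 + (-0.13)(1.779)) / (1 - (-0.13)^2) = 3.592407 / 0.9831 = 3.654162.
  gamma(1) = phi_1 gamma(0) + c_1 = (-0.13)(3.654162) + (1.779) = 1.303959.
Therefore gamma(1) = 1.3040 (to 4 decimal places).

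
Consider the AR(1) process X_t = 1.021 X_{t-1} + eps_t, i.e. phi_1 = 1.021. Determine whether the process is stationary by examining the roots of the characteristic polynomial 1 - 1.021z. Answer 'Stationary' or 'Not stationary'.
\text{Not stationary}

The AR(p) characteristic polynomial is P(z) = 1 - 1.021z.
Stationarity requires all roots to lie outside the unit circle, i.e. |z| > 1 for every root.
This is linear in z: 1 + (-1.021) z = 0  =>  z = -1/(-1.021) = 0.979432,  |z| = 0.979432.
Moduli of all roots: 0.9794.
All moduli strictly greater than 1? No.
Verdict: Not stationary.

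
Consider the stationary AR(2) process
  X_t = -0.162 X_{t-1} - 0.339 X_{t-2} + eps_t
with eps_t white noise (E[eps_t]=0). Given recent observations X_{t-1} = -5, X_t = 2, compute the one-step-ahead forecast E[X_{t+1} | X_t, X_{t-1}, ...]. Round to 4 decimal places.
E[X_{t+1} \mid \mathcal F_t] = 1.3710

For an AR(p) model X_t = c + sum_i phi_i X_{t-i} + eps_t, the
one-step-ahead conditional mean is
  E[X_{t+1} | X_t, ...] = c + sum_i phi_i X_{t+1-i}.
Substitute known values:
  E[X_{t+1} | ...] = (-0.162) * (2) + (-0.339) * (-5)
                   = 1.3710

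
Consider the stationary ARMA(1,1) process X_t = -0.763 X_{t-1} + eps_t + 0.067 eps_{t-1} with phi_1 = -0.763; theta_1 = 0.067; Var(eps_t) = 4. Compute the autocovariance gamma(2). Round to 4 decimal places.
\gamma(2) = 4.8240

Multiply the model equation by X_{t-k} and take expectations. With theta_0 = psi_0 = 1 and psi_j the MA(infinity) weights, this gives
  gamma(k) - sum_i phi_i gamma(k-i) = c_k,
  c_k = sigma^2 * sum_{j=k..q} theta_j psi_{j-k}   (c_k = 0 for k > q),
using gamma(-m) = gamma(m).
psi-weights needed (psi_j = theta_j + sum_i phi_i psi_{j-i}):
  psi_1 = theta_1 + phi_1 = 0.067 + (-0.763) = -0.696
Right-hand sides:
  c_0 = sigma^2 (1 + theta_1 psi_1) = 4 * (1 + (0.067)(-0.696)) = 4 * 0.953368 = 3.813472
  c_1 = sigma^2 theta_1 = 4 * (0.067) = 0.268
  c_2 = 0
Equations for k = 0 and k = 1 (AR order 1):
  gamma(0) = phi_1 gamma(1) + c_0
  gamma(1) = phi_1 gamma(0) + c_1
Substituting the second into the first: gamma(0) (1 - phi_1^2) = c_0 + phi_1 c_1, so
  gamma(0) = (c_0 + phi_1 c_1) / (1 - phi_1^2) = (3.813472 + (-0.763)(0.268)) / (1 - (-0.763)^2) = 3.608988 / 0.417831 = 8.637435.
  gamma(1) = phi_1 gamma(0) + c_1 = (-0.763)(8.637435) + (0.268) = -6.322363.
For k = 2 (> q): gamma(2) = phi_1 gamma(1) = (-0.763)(-6.322363) = 4.823963.
Therefore gamma(2) = 4.8240 (to 4 decimal places).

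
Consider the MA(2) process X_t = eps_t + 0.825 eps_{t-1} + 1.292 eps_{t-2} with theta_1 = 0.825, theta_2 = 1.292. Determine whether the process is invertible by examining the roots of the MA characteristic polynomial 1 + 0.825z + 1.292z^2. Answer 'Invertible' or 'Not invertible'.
\text{Not invertible}

The MA(q) characteristic polynomial is P(z) = 1 + 0.825z + 1.292z^2.
Invertibility requires all roots to lie outside the unit circle, i.e. |z| > 1 for every root.
Set 1 + (0.825) z + (1.292) z^2 = 0, i.e. a z^2 + b z + c = 0 with a = 1.292, b = 0.825, c = 1.
Discriminant D = b^2 - 4ac = (0.825)^2 - 4*(1.292)*1 = 0.680625 - (5.168) = -4.487375.
D < 0, so the roots are the complex-conjugate pair z = (-b +/- i sqrt(-D)) / (2a) = -0.3193 +/- 0.8198i.
For a conjugate pair |z|^2 = z * conj(z) = (product of roots) = c/a = 1/(1.292) = 0.773994, so |z| = sqrt(0.773994) = 0.8798 for both roots.
Moduli of all roots: 0.8798, 0.8798.
All moduli strictly greater than 1? No.
Verdict: Not invertible.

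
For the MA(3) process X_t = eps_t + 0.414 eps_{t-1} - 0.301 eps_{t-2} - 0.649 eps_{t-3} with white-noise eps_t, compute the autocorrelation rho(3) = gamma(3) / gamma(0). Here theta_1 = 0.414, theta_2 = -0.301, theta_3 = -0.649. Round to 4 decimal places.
\rho(3) = -0.3856

For an MA(q) process with theta_0 = 1, the autocovariance is
  gamma(k) = sigma^2 * sum_{i=0..q-k} theta_i * theta_{i+k},
and rho(k) = gamma(k) / gamma(0). Sigma^2 cancels.
  numerator   = (1)*(-0.649) = -0.649.
  denominator = (1)^2 + (0.414)^2 + (-0.301)^2 + (-0.649)^2 = 1.683198.
  rho(3) = -0.649 / 1.683198 = -0.3856.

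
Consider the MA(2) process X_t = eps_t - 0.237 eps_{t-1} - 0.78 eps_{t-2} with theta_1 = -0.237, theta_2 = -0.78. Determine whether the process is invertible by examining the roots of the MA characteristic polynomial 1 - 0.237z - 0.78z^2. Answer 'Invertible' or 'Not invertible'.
\text{Not invertible}

The MA(q) characteristic polynomial is P(z) = 1 - 0.237z - 0.78z^2.
Invertibility requires all roots to lie outside the unit circle, i.e. |z| > 1 for every root.
Set 1 + (-0.237) z + (-0.78) z^2 = 0, i.e. a z^2 + b z + c = 0 with a = -0.78, b = -0.237, c = 1.
Discriminant D = b^2 - 4ac = (-0.237)^2 - 4*(-0.78)*1 = 0.056169 - (-3.12) = 3.176169.
D >= 0, so the roots are real: z = (-b +/- sqrt(D)) / (2a) = (0.237 +/- 1.782181) / (-1.56).
  z_1 = (0.237 + 1.782181) / (-1.56) = -1.2943,   |z_1| = 1.2943.
  z_2 = (0.237 - 1.782181) / (-1.56) = 0.9905,   |z_2| = 0.9905.
Moduli of all roots: 1.2943, 0.9905.
All moduli strictly greater than 1? No.
Verdict: Not invertible.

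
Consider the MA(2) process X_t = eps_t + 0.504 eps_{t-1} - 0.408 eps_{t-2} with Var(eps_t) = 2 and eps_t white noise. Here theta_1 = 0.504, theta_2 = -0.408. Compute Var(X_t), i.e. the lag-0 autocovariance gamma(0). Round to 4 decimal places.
\gamma(0) = 2.8410

For an MA(q) process X_t = eps_t + sum_i theta_i eps_{t-i} with
Var(eps_t) = sigma^2, the variance is
  gamma(0) = sigma^2 * (1 + sum_i theta_i^2).
  sum_i theta_i^2 = (0.504)^2 + (-0.408)^2 = 0.254016 + 0.166464 = 0.42048.
  gamma(0) = 2 * (1 + 0.42048) = 2 * 1.42048 = 2.84096, which rounds to 2.8410.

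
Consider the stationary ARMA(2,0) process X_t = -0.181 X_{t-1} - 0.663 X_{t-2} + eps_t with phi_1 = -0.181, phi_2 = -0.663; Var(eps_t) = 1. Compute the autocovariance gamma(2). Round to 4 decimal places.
\gamma(2) = -1.1616

Multiply the model equation by X_{t-k} and take expectations. With theta_0 = psi_0 = 1 and psi_j the MA(infinity) weights, this gives
  gamma(k) - sum_i phi_i gamma(k-i) = c_k,
  c_k = sigma^2 * sum_{j=k..q} theta_j psi_{j-k}   (c_k = 0 for k > q),
using gamma(-m) = gamma(m).
Pure AR (q = 0): c_0 = sigma^2 = 1, c_k = 0 for k >= 1.
Equations for k = 0, 1, 2 (AR order 2, c_2 = 0):
  (E0) gamma(0) = phi_1 gamma(1) + phi_2 gamma(2) + c_0
  (E1) gamma(1) = phi_1 gamma(0) + phi_2 gamma(1) + c_1
  (E2) gamma(2) = phi_1 gamma(1) + phi_2 gamma(0)
From (E1): gamma(1) = A gamma(0) + B with
  A = phi_1 / (1 - phi_2) = -0.181 / 1.663 = -0.108839,   B = c_1 / (1 - phi_2) = 0 / 1.663 = 0.
Insert (E2) into (E0): gamma(0) (1 - phi_2^2) = phi_1 (1 + phi_2) gamma(1) + c_0.
  phi_1 (1 + phi_2) = (-0.181)(0.337) = -0.060997,   1 - phi_2^2 = 0.560431.
Replace gamma(1) by A gamma(0) + B and collect gamma(0):
  gamma(0) [0.560431 - (-0.060997)(-0.108839)] = c_0 = 1
  gamma(0) * 0.553792 = 1
  gamma(0) = 1 / 0.553792 = 1.805732.
  gamma(1) = A gamma(0) = (-0.108839)(1.805732) = -0.196535.
  gamma(2) = phi_1 gamma(1) + phi_2 gamma(0) = (-0.181)(-0.196535) + (-0.663)(1.805732) = -1.161627.
Therefore gamma(2) = -1.1616 (to 4 decimal places).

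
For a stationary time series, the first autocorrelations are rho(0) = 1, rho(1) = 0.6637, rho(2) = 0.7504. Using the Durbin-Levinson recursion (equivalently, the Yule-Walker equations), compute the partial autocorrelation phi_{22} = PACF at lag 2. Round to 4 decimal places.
\phi_{22} = 0.5539

The PACF at lag k is phi_{kk}, the last component of the solution
to the Yule-Walker system G_k phi = r_k where
  (G_k)_{ij} = rho(|i - j|), (r_k)_i = rho(i), i,j = 1..k.
Equivalently, Durbin-Levinson gives phi_{kk} iteratively:
  phi_{11} = rho(1)
  phi_{kk} = [rho(k) - sum_{j=1..k-1} phi_{k-1,j} rho(k-j)]
            / [1 - sum_{j=1..k-1} phi_{k-1,j} rho(j)],
  phi_{k,j} = phi_{k-1,j} - phi_{kk} phi_{k-1,k-j},  j = 1..k-1.
Step k = 1:
  phi_11 = rho(1) = 0.6637.
Step k = 2:
  phi_22 = [rho(2) - phi_11 rho(1)] / [1 - phi_11 rho(1)] = [0.7504 - (0.6637)(0.6637)] / [1 - (0.6637)(0.6637)]
         = 0.30990231 / 0.55950231 = 0.5539.
Therefore phi_{22} = 0.5539.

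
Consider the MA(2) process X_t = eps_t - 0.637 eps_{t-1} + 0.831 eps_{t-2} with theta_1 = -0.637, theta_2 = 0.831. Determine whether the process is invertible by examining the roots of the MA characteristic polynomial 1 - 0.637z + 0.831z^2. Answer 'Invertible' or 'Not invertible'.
\text{Invertible}

The MA(q) characteristic polynomial is P(z) = 1 - 0.637z + 0.831z^2.
Invertibility requires all roots to lie outside the unit circle, i.e. |z| > 1 for every root.
Set 1 + (-0.637) z + (0.831) z^2 = 0, i.e. a z^2 + b z + c = 0 with a = 0.831, b = -0.637, c = 1.
Discriminant D = b^2 - 4ac = (-0.637)^2 - 4*(0.831)*1 = 0.405769 - (3.324) = -2.918231.
D < 0, so the roots are the complex-conjugate pair z = (-b +/- i sqrt(-D)) / (2a) = 0.3833 +/- 1.0278i.
For a conjugate pair |z|^2 = z * conj(z) = (product of roots) = c/a = 1/(0.831) = 1.203369, so |z| = sqrt(1.203369) = 1.097 for both roots.
Moduli of all roots: 1.0970, 1.0970.
All moduli strictly greater than 1? Yes.
Verdict: Invertible.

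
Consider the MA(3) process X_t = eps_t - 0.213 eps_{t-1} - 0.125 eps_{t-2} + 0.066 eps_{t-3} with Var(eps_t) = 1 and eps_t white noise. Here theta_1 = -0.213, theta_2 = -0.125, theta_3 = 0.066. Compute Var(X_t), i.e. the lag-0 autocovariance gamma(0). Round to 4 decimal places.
\gamma(0) = 1.0654

For an MA(q) process X_t = eps_t + sum_i theta_i eps_{t-i} with
Var(eps_t) = sigma^2, the variance is
  gamma(0) = sigma^2 * (1 + sum_i theta_i^2).
  sum_i theta_i^2 = (-0.213)^2 + (-0.125)^2 + (0.066)^2 = 0.045369 + 0.015625 + 0.004356 = 0.06535.
  gamma(0) = 1 * (1 + 0.06535) = 1 * 1.06535 = 1.06535, which rounds to 1.0654.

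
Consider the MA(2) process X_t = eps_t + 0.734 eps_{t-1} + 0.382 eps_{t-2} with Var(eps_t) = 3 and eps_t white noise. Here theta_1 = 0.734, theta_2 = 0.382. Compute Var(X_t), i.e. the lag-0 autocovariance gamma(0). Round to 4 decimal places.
\gamma(0) = 5.0540

For an MA(q) process X_t = eps_t + sum_i theta_i eps_{t-i} with
Var(eps_t) = sigma^2, the variance is
  gamma(0) = sigma^2 * (1 + sum_i theta_i^2).
  sum_i theta_i^2 = (0.734)^2 + (0.382)^2 = 0.538756 + 0.145924 = 0.68468.
  gamma(0) = 3 * (1 + 0.68468) = 3 * 1.68468 = 5.05404, which rounds to 5.0540.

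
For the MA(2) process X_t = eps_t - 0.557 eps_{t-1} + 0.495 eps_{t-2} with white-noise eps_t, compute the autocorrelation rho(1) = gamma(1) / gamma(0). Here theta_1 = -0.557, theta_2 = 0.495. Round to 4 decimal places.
\rho(1) = -0.5354

For an MA(q) process with theta_0 = 1, the autocovariance is
  gamma(k) = sigma^2 * sum_{i=0..q-k} theta_i * theta_{i+k},
and rho(k) = gamma(k) / gamma(0). Sigma^2 cancels.
  numerator   = (1)*(-0.557) + (-0.557)*(0.495) = -0.832715.
  denominator = (1)^2 + (-0.557)^2 + (0.495)^2 = 1.555274.
  rho(1) = -0.832715 / 1.555274 = -0.5354.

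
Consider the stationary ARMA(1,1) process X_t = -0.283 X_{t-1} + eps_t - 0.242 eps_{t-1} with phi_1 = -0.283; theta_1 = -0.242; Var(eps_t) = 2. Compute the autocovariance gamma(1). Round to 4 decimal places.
\gamma(1) = -1.2196

Multiply the model equation by X_{t-k} and take expectations. With theta_0 = psi_0 = 1 and psi_j the MA(infinity) weights, this gives
  gamma(k) - sum_i phi_i gamma(k-i) = c_k,
  c_k = sigma^2 * sum_{j=k..q} theta_j psi_{j-k}   (c_k = 0 for k > q),
using gamma(-m) = gamma(m).
psi-weights needed (psi_j = theta_j + sum_i phi_i psi_{j-i}):
  psi_1 = theta_1 + phi_1 = -0.242 + (-0.283) = -0.525
Right-hand sides:
  c_0 = sigma^2 (1 + theta_1 psi_1) = 2 * (1 + (-0.242)(-0.525)) = 2 * 1.12705 = 2.2541
  c_1 = sigma^2 theta_1 = 2 * (-0.242) = -0.484
  c_2 = 0
Equations for k = 0 and k = 1 (AR order 1):
  gamma(0) = phi_1 gamma(1) + c_0
  gamma(1) = phi_1 gamma(0) + c_1
Substituting the second into the first: gamma(0) (1 - phi_1^2) = c_0 + phi_1 c_1, so
  gamma(0) = (c_0 + phi_1 c_1) / (1 - phi_1^2) = (2.2541 + (-0.283)(-0.484)) / (1 - (-0.283)^2) = 2.391072 / 0.919911 = 2.599243.
  gamma(1) = phi_1 gamma(0) + c_1 = (-0.283)(2.599243) + (-0.484) = -1.219586.
Therefore gamma(1) = -1.2196 (to 4 decimal places).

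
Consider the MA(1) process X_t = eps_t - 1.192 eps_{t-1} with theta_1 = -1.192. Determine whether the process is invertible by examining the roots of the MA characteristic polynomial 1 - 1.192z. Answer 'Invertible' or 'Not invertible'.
\text{Not invertible}

The MA(q) characteristic polynomial is P(z) = 1 - 1.192z.
Invertibility requires all roots to lie outside the unit circle, i.e. |z| > 1 for every root.
This is linear in z: 1 + (-1.192) z = 0  =>  z = -1/(-1.192) = 0.838926,  |z| = 0.838926.
Moduli of all roots: 0.8389.
All moduli strictly greater than 1? No.
Verdict: Not invertible.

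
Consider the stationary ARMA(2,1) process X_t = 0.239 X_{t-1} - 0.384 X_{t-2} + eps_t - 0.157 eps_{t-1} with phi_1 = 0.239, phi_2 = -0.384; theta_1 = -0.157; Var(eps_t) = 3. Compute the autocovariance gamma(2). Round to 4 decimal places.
\gamma(2) = -1.2877

Multiply the model equation by X_{t-k} and take expectations. With theta_0 = psi_0 = 1 and psi_j the MA(infinity) weights, this gives
  gamma(k) - sum_i phi_i gamma(k-i) = c_k,
  c_k = sigma^2 * sum_{j=k..q} theta_j psi_{j-k}   (c_k = 0 for k > q),
using gamma(-m) = gamma(m).
psi-weights needed (psi_j = theta_j + sum_i phi_i psi_{j-i}):
  psi_1 = theta_1 + phi_1 = -0.157 + (0.239) = 0.082
Right-hand sides:
  c_0 = sigma^2 (1 + theta_1 psi_1) = 3 * (1 + (-0.157)(0.082)) = 3 * 0.987126 = 2.961378
  c_1 = sigma^2 theta_1 = 3 * (-0.157) = -0.471
  c_2 = 0
Equations for k = 0, 1, 2 (AR order 2, c_2 = 0):
  (E0) gamma(0) = phi_1 gamma(1) + phi_2 gamma(2) + c_0
  (E1) gamma(1) = phi_1 gamma(0) + phi_2 gamma(1) + c_1
  (E2) gamma(2) = phi_1 gamma(1) + phi_2 gamma(0)
From (E1): gamma(1) = A gamma(0) + B with
  A = phi_1 / (1 - phi_2) = 0.239 / 1.384 = 0.172688,   B = c_1 / (1 - phi_2) = -0.471 / 1.384 = -0.340318.
Insert (E2) into (E0): gamma(0) (1 - phi_2^2) = phi_1 (1 + phi_2) gamma(1) + c_0.
  phi_1 (1 + phi_2) = (0.239)(0.616) = 0.147224,   1 - phi_2^2 = 0.852544.
Replace gamma(1) by A gamma(0) + B and collect gamma(0):
  gamma(0) [0.852544 - (0.147224)(0.172688)] = (0.147224)(-0.340318) + 2.961378
  gamma(0) * 0.82712 = 2.911275
  gamma(0) = 2.911275 / 0.82712 = 3.519773.
  gamma(1) = A gamma(0) + B = (0.172688)(3.519773) + (-0.340318) = 0.267504.
  gamma(2) = phi_1 gamma(1) + phi_2 gamma(0) = (0.239)(0.267504) + (-0.384)(3.519773) = -1.287659.
Therefore gamma(2) = -1.2877 (to 4 decimal places).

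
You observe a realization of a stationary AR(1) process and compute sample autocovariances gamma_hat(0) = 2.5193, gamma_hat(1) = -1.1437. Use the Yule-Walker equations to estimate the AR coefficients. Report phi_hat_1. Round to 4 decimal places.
\hat\phi_{1} = -0.4540

The Yule-Walker equations for an AR(p) process read, in matrix form,
  Gamma_p phi = r_p,   with   (Gamma_p)_{ij} = gamma(|i - j|),
                       (r_p)_i = gamma(i),   i,j = 1..p.
Substitute the sample gammas (Toeplitz matrix and right-hand side of size 1):
  Gamma_p = [[2.5193]]
  r_p     = [-1.1437]
With p = 1 this is the single equation gamma(0) phi_1 = gamma(1):
  phi_hat_1 = gamma(1) / gamma(0) = -1.1437 / 2.5193 = -0.4540.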